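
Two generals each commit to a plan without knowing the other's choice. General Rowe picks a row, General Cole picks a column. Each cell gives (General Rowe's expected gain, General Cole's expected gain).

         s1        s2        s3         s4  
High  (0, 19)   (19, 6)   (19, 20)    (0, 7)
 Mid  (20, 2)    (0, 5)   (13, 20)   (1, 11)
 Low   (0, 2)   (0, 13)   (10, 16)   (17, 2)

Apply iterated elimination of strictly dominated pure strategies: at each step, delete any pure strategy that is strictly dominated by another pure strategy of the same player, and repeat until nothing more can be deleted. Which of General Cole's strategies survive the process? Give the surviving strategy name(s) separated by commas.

General Cole's strategy s1 is strictly dominated by s3 (High: 20>19, Mid: 20>2, Low: 16>2) and is removed.
Column s2 is eliminated: s3 beats it against every remaining row (High: 20>6, Mid: 20>5, Low: 16>13).
For General Cole, s3 strictly dominates s4 on the remaining rows (High: 20>7, Mid: 20>11, Low: 16>2); eliminate s4.
General Rowe's strategy Mid is strictly dominated by High (s3: 19>13) and is removed.
General Rowe's strategy Low is strictly dominated by High (s3: 19>10) and is removed.
Among the remaining strategies, none is strictly dominated by another pure strategy of the same player, so the elimination stops.
Surviving strategies — General Rowe: {High}; General Cole: {s3}.

s3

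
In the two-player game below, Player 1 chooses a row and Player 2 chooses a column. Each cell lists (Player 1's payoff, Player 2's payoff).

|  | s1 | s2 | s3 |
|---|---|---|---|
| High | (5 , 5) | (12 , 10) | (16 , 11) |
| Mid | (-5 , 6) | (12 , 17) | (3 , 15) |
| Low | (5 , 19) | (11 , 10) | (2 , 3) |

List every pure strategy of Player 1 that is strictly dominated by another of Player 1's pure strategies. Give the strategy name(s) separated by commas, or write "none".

none

High: no other strategy beats it everywhere (Mid at s1 (5>-5); Low at s1 (5=5)).
Mid: no other strategy beats it everywhere (High at s2 (12=12); Low at s2 (12>11)).
Nothing dominates Low: High at s1 (5=5); Mid at s1 (5>-5).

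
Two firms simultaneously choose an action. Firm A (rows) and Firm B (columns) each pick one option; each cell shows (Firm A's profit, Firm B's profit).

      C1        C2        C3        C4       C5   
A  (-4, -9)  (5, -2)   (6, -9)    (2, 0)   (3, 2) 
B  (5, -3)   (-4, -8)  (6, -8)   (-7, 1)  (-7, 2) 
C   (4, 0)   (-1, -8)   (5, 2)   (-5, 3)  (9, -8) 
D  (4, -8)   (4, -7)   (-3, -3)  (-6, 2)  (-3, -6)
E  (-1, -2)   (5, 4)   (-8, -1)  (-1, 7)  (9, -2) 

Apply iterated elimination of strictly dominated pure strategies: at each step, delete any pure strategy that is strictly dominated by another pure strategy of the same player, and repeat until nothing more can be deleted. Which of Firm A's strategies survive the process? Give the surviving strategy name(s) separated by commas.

Firm B's strategy C1 is strictly dominated by C4 (A: 0>-9, B: 1>-3, C: 3>0, D: 2>-8, E: 7>-2) and is removed.
For Firm A, A strictly dominates D on the remaining columns (C2: 5>4, C3: 6>-3, C4: 2>-6, C5: 3>-3); eliminate D.
Firm B's strategy C2 is strictly dominated by C4 (A: 0>-2, B: 1>-8, C: 3>-8, E: 7>4) and is removed.
For Firm B, C4 strictly dominates C3 on the remaining rows (A: 0>-9, B: 1>-8, C: 3>2, E: 7>-1); eliminate C3.
Row B is eliminated: A beats it against every remaining column (C4: 2>-7, C5: 3>-7).
Among the remaining strategies, none is strictly dominated by another pure strategy of the same player, so the elimination stops.
Surviving strategies — Firm A: {A, C, E}; Firm B: {C4, C5}.

A, C, E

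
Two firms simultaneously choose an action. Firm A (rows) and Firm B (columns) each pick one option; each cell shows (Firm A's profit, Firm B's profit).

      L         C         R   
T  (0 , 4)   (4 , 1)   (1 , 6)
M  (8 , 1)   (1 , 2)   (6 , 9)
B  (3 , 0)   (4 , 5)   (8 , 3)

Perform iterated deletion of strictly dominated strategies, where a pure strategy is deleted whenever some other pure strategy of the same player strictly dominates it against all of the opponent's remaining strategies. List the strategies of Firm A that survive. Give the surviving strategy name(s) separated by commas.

Firm B's strategy L is strictly dominated by R (T: 6>4, M: 9>1, B: 3>0) and is removed.
Row M is eliminated: B beats it against every remaining column (C: 4>1, R: 8>6).
Among the remaining strategies, none is strictly dominated by another pure strategy of the same player, so the elimination stops.
Surviving strategies — Firm A: {T, B}; Firm B: {C, R}.

T, B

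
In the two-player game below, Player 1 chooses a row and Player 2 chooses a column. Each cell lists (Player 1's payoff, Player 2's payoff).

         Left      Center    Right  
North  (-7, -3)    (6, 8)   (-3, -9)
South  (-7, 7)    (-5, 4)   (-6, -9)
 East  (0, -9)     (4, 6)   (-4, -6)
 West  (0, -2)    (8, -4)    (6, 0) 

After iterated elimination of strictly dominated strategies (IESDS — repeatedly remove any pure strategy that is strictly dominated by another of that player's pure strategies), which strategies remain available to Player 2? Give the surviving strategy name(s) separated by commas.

Right

Player 1's strategy North is strictly dominated by West (Left: 0>-7, Center: 8>6, Right: 6>-3) and is removed.
For Player 1, East strictly dominates South on the remaining columns (Left: 0>-7, Center: 4>-5, Right: -4>-6); eliminate South.
For Player 2, Right strictly dominates Left on the remaining rows (East: -6>-9, West: 0>-2); eliminate Left.
Row East is eliminated: West beats it against every remaining column (Center: 8>4, Right: 6>-4).
Column Center is eliminated: Right beats it against every remaining row (West: 0>-4).
Among the remaining strategies, none is strictly dominated by another pure strategy of the same player, so the elimination stops.
Surviving strategies — Player 1: {West}; Player 2: {Right}.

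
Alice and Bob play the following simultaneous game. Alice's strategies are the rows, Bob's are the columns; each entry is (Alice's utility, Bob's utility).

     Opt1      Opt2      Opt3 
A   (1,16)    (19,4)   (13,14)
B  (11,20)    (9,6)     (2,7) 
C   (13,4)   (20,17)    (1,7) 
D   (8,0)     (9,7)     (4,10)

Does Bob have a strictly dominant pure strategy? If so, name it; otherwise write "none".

none

Opt1 fails to dominate Opt2 at C (4<17).
Opt2 fails to dominate Opt1 at A (4<16).
Opt3 fails to dominate Opt1 at A (14<16).
No single strategy dominates all the others.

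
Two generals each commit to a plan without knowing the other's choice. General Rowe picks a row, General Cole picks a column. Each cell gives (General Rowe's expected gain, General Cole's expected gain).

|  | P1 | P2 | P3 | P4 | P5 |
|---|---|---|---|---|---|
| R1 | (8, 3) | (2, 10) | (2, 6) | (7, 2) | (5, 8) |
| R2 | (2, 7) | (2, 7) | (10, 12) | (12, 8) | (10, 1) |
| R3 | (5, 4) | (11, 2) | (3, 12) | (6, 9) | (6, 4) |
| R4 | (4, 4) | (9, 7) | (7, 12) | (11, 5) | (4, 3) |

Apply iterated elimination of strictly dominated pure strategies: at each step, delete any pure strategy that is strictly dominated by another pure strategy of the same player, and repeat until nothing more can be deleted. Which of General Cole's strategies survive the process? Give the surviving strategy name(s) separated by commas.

P3

General Cole's strategy P1 is strictly dominated by P3 (R1: 6>3, R2: 12>7, R3: 12>4, R4: 12>4) and is removed.
General Cole's strategy P4 is strictly dominated by P3 (R1: 6>2, R2: 12>8, R3: 12>9, R4: 12>5) and is removed.
For General Rowe, R3 strictly dominates R1 on the remaining columns (P2: 11>2, P3: 3>2, P5: 6>5); eliminate R1.
General Cole's strategy P2 is strictly dominated by P3 (R2: 12>7, R3: 12>2, R4: 12>7) and is removed.
For General Rowe, R2 strictly dominates R3 on the remaining columns (P3: 10>3, P5: 10>6); eliminate R3.
General Rowe's strategy R4 is strictly dominated by R2 (P3: 10>7, P5: 10>4) and is removed.
For General Cole, P3 strictly dominates P5 on the remaining rows (R2: 12>1); eliminate P5.
Among the remaining strategies, none is strictly dominated by another pure strategy of the same player, so the elimination stops.
Surviving strategies — General Rowe: {R2}; General Cole: {P3}.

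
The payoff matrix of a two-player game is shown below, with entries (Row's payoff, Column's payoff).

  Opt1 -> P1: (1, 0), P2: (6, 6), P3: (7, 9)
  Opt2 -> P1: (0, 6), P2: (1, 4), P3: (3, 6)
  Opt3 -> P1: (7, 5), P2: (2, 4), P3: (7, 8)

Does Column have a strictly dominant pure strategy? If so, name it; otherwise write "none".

P1 fails to dominate P2 at Opt1 (0<6).
P2 fails to dominate P1 at Opt2 (4<6).
P3 fails to dominate P1 at Opt2 (6=6).
No single strategy dominates all the others.

none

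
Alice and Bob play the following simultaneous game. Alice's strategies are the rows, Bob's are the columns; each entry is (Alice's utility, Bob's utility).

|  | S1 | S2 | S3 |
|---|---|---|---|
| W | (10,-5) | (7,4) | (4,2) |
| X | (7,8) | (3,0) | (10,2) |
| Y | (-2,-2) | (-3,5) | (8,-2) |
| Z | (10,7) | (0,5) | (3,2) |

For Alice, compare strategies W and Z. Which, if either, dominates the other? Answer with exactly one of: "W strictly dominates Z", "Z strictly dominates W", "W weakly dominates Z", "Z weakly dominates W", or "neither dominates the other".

Compare W to Z across each choice by Bob: S1: 10=10, S2: 7>0, S3: 4>3.
W is at least as good everywhere and strictly better somewhere (tied only at S1), so W weakly but not strictly dominates Z.

W weakly dominates Z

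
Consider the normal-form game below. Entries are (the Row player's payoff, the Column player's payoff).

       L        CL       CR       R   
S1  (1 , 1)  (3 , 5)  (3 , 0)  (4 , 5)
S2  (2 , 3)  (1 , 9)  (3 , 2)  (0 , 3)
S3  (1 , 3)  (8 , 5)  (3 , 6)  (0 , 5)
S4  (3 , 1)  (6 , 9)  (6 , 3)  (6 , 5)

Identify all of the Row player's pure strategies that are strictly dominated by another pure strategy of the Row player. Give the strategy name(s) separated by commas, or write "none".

S1: dominated, since S4 does at least as well everywhere (L: 3>1, CL: 6>3, CR: 6>3, R: 6>4).
S2 is strictly dominated by S4 (L: 3>2, CL: 6>1, CR: 6>3, R: 6>0).
S3 is not dominated — it holds its own against S1 at L (1=1); S2 at CL (8>1); S4 at CL (8>6).
S4 is not dominated — it holds its own against S1 at L (3>1); S2 at L (3>2); S3 at L (3>1).

S1, S2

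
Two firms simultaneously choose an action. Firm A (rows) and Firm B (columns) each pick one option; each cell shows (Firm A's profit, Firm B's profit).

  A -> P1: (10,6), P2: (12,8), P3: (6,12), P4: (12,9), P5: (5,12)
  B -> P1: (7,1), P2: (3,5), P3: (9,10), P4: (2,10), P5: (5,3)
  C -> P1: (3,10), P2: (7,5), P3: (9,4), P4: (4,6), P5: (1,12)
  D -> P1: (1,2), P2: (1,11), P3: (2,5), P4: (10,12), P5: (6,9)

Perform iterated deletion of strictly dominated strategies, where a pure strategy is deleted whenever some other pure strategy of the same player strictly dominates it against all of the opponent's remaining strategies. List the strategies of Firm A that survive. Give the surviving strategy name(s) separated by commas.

A, B, C, D

Firm B's strategy P1 is strictly dominated by P5 (A: 12>6, B: 3>1, C: 12>10, D: 9>2) and is removed.
Firm B's strategy P2 is strictly dominated by P4 (A: 9>8, B: 10>5, C: 6>5, D: 12>11) and is removed.
Among the remaining strategies, none is strictly dominated by another pure strategy of the same player, so the elimination stops.
Surviving strategies — Firm A: {A, B, C, D}; Firm B: {P3, P4, P5}.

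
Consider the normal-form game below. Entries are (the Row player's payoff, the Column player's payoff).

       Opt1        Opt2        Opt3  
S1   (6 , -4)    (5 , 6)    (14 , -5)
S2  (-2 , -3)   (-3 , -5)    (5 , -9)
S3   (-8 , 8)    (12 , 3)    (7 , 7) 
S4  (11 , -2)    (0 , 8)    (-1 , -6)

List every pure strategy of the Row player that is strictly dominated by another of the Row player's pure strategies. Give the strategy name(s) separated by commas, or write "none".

S2

S1: no other strategy beats it everywhere (S2 at Opt1 (6>-2); S3 at Opt1 (6>-8); S4 at Opt2 (5>0)).
S2 is strictly dominated by S1 (Opt1: 6>-2, Opt2: 5>-3, Opt3: 14>5).
S3: no other strategy beats it everywhere (S1 at Opt2 (12>5); S2 at Opt2 (12>-3); S4 at Opt2 (12>0)).
S4: no other strategy beats it everywhere (S1 at Opt1 (11>6); S2 at Opt1 (11>-2); S3 at Opt1 (11>-8)).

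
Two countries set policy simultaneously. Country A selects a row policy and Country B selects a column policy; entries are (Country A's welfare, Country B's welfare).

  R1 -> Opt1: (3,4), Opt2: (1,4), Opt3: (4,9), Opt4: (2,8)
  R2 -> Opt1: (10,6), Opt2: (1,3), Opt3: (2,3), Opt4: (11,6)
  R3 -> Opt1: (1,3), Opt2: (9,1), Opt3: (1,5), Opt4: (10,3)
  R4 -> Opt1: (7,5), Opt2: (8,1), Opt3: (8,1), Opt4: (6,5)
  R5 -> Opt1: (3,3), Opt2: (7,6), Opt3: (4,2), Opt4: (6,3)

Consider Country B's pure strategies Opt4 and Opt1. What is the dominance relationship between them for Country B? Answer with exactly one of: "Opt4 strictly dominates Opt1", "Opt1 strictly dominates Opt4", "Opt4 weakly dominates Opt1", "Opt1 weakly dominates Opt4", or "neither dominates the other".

Opt4 weakly dominates Opt1

Compare Opt4 to Opt1 across each opponent action: R1: 8>4, R2: 6=6, R3: 3=3, R4: 5=5, R5: 3=3.
Opt4 is at least as good everywhere and strictly better somewhere (tied only at R2, R3, R4, R5), so Opt4 weakly but not strictly dominates Opt1.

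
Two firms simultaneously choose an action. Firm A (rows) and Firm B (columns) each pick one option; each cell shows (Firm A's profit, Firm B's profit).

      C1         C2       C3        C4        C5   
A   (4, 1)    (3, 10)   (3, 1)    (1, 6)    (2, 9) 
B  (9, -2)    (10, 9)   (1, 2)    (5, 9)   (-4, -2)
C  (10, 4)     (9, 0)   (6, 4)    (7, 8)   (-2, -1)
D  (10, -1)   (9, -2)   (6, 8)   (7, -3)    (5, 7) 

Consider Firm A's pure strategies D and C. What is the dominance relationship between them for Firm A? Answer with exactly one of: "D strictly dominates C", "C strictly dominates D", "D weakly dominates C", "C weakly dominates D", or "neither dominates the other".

Compare D to C across each opponent action: C1: 10=10, C2: 9=9, C3: 6=6, C4: 7=7, C5: 5>-2.
D is at least as good everywhere and strictly better somewhere (tied only at C1, C2, C3, C4), so D weakly but not strictly dominates C.

D weakly dominates C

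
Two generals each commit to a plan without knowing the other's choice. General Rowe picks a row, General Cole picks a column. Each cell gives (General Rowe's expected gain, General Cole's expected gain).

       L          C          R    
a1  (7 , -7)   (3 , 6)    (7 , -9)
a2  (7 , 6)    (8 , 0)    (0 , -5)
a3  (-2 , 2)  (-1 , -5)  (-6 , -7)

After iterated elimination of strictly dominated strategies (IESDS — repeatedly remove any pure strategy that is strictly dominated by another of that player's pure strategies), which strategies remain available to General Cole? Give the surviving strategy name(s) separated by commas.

General Rowe's strategy a3 is strictly dominated by a1 (L: 7>-2, C: 3>-1, R: 7>-6) and is removed.
For General Cole, L strictly dominates R on the remaining rows (a1: -7>-9, a2: 6>-5); eliminate R.
Among the remaining strategies, none is strictly dominated by another pure strategy of the same player, so the elimination stops.
Surviving strategies — General Rowe: {a1, a2}; General Cole: {L, C}.

L, C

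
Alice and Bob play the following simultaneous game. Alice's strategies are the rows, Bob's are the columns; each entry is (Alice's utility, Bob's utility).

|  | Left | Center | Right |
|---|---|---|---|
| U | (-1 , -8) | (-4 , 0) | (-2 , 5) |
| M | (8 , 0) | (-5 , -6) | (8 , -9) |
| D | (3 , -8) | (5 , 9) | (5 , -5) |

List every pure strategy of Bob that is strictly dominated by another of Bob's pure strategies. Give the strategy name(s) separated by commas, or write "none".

none

Nothing dominates Left: Center at M (0>-6); Right at M (0>-9).
Center: no other strategy beats it everywhere (Left at U (0>-8); Right at M (-6>-9)).
Nothing dominates Right: Left at U (5>-8); Center at U (5>0).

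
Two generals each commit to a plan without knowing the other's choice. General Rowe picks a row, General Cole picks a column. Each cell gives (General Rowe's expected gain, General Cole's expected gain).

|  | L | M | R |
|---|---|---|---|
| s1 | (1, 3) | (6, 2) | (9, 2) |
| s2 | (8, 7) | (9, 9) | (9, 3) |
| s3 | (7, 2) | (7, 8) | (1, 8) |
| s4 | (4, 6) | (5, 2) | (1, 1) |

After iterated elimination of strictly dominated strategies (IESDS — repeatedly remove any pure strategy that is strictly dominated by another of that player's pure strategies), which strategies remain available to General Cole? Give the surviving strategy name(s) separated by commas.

For General Rowe, s2 strictly dominates s3 on the remaining columns (L: 8>7, M: 9>7, R: 9>1); eliminate s3.
For General Rowe, s2 strictly dominates s4 on the remaining columns (L: 8>4, M: 9>5, R: 9>1); eliminate s4.
Column R is eliminated: L beats it against every remaining row (s1: 3>2, s2: 7>3).
Row s1 is eliminated: s2 beats it against every remaining column (L: 8>1, M: 9>6).
Column L is eliminated: M beats it against every remaining row (s2: 9>7).
Among the remaining strategies, none is strictly dominated by another pure strategy of the same player, so the elimination stops.
Surviving strategies — General Rowe: {s2}; General Cole: {M}.

M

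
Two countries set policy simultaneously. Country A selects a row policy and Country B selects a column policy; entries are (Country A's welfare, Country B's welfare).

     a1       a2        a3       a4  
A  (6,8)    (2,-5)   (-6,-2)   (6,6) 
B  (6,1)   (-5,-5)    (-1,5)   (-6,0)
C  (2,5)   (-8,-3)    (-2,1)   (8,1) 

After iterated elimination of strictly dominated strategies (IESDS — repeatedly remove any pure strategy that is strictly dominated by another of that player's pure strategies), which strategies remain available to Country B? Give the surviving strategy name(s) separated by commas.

For Country B, a1 strictly dominates a2 on the remaining rows (A: 8>-5, B: 1>-5, C: 5>-3); eliminate a2.
For Country B, a1 strictly dominates a4 on the remaining rows (A: 8>6, B: 1>0, C: 5>1); eliminate a4.
Row C is eliminated: B beats it against every remaining column (a1: 6>2, a3: -1>-2).
Among the remaining strategies, none is strictly dominated by another pure strategy of the same player, so the elimination stops.
Surviving strategies — Country A: {A, B}; Country B: {a1, a3}.

a1, a3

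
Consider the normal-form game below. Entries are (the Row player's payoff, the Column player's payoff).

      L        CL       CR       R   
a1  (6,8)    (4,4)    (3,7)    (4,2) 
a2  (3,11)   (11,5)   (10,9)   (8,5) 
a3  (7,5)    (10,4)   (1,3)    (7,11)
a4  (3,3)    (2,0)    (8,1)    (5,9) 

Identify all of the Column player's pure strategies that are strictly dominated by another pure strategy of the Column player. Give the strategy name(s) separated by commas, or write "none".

CL, CR

L: no other strategy beats it everywhere (CL at a1 (8>4); CR at a1 (8>7); R at a1 (8>2)).
CL is strictly dominated by L (a1: 8>4, a2: 11>5, a3: 5>4, a4: 3>0).
L strictly dominates CR — a1: 8>7, a2: 11>9, a3: 5>3, a4: 3>1.
R is not dominated — it holds its own against L at a3 (11>5); CL at a2 (5=5); CR at a3 (11>3).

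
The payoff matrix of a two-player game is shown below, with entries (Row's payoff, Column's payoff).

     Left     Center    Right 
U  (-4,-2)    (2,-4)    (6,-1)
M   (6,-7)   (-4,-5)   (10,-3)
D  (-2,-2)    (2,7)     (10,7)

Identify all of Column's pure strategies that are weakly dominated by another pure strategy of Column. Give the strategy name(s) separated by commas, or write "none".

Left, Center

Right weakly dominates Left — U: -1>-2, M: -3>-7, D: 7>-2.
Right weakly dominates Center — U: -1>-4, M: -3>-5, D: 7=7.
Right is not dominated — it holds its own against Left at U (-1>-2); Center at U (-1>-4).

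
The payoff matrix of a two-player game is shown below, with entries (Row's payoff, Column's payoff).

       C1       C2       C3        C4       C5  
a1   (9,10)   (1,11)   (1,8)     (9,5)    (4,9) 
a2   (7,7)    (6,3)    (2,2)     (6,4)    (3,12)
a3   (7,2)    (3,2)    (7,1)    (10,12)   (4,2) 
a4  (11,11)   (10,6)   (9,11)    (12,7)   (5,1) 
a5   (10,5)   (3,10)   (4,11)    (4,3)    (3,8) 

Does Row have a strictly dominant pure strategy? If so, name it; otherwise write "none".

a4

a4 vs a1: C1: 11>9, C2: 10>1, C3: 9>1, C4: 12>9, C5: 5>4.
a4 vs a2: C1: 11>7, C2: 10>6, C3: 9>2, C4: 12>6, C5: 5>3.
a4 vs a3: C1: 11>7, C2: 10>3, C3: 9>7, C4: 12>10, C5: 5>4.
a4 vs a5: C1: 11>10, C2: 10>3, C3: 9>4, C4: 12>4, C5: 5>3.
a4 strictly beats every other strategy against every opponent action, so it is strictly dominant.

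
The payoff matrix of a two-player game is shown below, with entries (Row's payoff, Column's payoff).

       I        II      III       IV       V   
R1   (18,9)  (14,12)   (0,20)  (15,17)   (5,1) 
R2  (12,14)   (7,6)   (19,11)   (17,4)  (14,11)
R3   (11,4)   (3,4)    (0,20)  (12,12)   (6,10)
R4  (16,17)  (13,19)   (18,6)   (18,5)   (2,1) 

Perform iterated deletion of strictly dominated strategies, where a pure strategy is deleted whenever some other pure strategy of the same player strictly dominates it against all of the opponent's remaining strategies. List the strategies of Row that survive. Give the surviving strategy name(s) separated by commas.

Row's strategy R3 is strictly dominated by R2 (I: 12>11, II: 7>3, III: 19>0, IV: 17>12, V: 14>6) and is removed.
Column IV is eliminated: III beats it against every remaining row (R1: 20>17, R2: 11>4, R4: 6>5).
Column V is eliminated: I beats it against every remaining row (R1: 9>1, R2: 14>11, R4: 17>1).
Among the remaining strategies, none is strictly dominated by another pure strategy of the same player, so the elimination stops.
Surviving strategies — Row: {R1, R2, R4}; Column: {I, II, III}.

R1, R2, R4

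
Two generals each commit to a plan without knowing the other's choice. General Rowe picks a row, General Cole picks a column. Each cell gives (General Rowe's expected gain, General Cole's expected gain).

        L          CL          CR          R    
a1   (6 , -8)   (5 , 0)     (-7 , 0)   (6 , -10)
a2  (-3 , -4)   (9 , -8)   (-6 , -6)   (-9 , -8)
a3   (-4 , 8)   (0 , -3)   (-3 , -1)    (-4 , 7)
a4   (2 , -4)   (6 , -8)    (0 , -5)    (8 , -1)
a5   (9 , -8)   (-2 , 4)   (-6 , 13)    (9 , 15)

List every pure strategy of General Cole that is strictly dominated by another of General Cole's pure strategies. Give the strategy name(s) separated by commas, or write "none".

L: no other strategy beats it everywhere (CL at a2 (-4>-8); CR at a2 (-4>-6); R at a1 (-8>-10)).
Nothing dominates CL: L at a1 (0>-8); CR at a1 (0=0); R at a1 (0>-10).
Nothing dominates CR: L at a1 (0>-8); CL at a1 (0=0); R at a1 (0>-10).
R: no other strategy beats it everywhere (L at a4 (-1>-4); CL at a2 (-8=-8); CR at a3 (7>-1)).

none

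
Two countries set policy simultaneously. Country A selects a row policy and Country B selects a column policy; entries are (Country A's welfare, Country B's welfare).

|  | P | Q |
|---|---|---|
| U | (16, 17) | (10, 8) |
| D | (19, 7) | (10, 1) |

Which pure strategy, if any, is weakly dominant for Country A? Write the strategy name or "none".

D

D vs U: P: 19>16, Q: 10=10.
D is at least as good as every other strategy against every opponent action, so it is weakly dominant.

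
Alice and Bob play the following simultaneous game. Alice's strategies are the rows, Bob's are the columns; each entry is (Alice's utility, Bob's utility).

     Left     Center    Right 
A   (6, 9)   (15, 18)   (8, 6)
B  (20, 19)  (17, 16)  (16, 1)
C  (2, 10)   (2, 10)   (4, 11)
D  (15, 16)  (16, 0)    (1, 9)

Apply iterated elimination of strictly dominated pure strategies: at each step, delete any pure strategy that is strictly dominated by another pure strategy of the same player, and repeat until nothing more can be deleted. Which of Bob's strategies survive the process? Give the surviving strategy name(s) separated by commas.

Left

For Alice, B strictly dominates A on the remaining columns (Left: 20>6, Center: 17>15, Right: 16>8); eliminate A.
Row C is eliminated: B beats it against every remaining column (Left: 20>2, Center: 17>2, Right: 16>4).
Row D is eliminated: B beats it against every remaining column (Left: 20>15, Center: 17>16, Right: 16>1).
Bob's strategy Center is strictly dominated by Left (B: 19>16) and is removed.
Column Right is eliminated: Left beats it against every remaining row (B: 19>1).
Among the remaining strategies, none is strictly dominated by another pure strategy of the same player, so the elimination stops.
Surviving strategies — Alice: {B}; Bob: {Left}.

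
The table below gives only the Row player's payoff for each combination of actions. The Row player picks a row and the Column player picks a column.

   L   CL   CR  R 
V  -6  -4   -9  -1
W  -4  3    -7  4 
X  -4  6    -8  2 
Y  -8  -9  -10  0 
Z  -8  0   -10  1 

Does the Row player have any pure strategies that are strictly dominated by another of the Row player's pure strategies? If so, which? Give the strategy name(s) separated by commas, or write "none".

V is strictly dominated by W (L: -4>-6, CL: 3>-4, CR: -7>-9, R: 4>-1).
W: no other strategy beats it everywhere (V at L (-4>-6); X at L (-4=-4); Y at L (-4>-8); Z at L (-4>-8)).
X: no other strategy beats it everywhere (V at L (-4>-6); W at L (-4=-4); Y at L (-4>-8); Z at L (-4>-8)).
Y: dominated, since W does at least as well everywhere (L: -4>-8, CL: 3>-9, CR: -7>-10, R: 4>0).
W strictly dominates Z — L: -4>-8, CL: 3>0, CR: -7>-10, R: 4>1.

V, Y, Z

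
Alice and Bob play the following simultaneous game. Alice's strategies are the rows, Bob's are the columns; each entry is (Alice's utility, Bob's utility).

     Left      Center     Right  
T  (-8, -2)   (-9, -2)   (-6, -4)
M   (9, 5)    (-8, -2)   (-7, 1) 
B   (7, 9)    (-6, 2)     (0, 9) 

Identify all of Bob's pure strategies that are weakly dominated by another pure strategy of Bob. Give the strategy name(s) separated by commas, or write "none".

Center, Right

Left: no other strategy beats it everywhere (Center at M (5>-2); Right at T (-2>-4)).
Center is weakly dominated by Left (T: -2=-2, M: 5>-2, B: 9>2).
Left weakly dominates Right — T: -2>-4, M: 5>1, B: 9=9.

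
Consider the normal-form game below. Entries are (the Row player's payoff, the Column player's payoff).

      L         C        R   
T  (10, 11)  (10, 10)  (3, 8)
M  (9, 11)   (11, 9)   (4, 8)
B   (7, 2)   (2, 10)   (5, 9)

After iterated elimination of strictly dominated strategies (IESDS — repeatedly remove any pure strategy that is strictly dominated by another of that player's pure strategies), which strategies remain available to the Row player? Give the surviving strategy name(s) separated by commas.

Column R is eliminated: C beats it against every remaining row (T: 10>8, M: 9>8, B: 10>9).
For the Row player, T strictly dominates B on the remaining columns (L: 10>7, C: 10>2); eliminate B.
The Column player's strategy C is strictly dominated by L (T: 11>10, M: 11>9) and is removed.
For the Row player, T strictly dominates M on the remaining columns (L: 10>9); eliminate M.
Among the remaining strategies, none is strictly dominated by another pure strategy of the same player, so the elimination stops.
Surviving strategies — the Row player: {T}; the Column player: {L}.

T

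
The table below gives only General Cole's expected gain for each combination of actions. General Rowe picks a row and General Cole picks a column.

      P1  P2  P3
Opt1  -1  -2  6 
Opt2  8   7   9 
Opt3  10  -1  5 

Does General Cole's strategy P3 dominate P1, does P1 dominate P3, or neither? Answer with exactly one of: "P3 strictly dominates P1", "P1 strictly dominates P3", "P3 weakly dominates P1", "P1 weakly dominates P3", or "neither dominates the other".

neither dominates the other

P3's payoffs vs P1's, by General Rowe's action — Opt1: 6>-1, Opt2: 9>8, Opt3: 5<10.
P3 does better at Opt1, Opt2 but worse at Opt3; neither strategy dominates the other.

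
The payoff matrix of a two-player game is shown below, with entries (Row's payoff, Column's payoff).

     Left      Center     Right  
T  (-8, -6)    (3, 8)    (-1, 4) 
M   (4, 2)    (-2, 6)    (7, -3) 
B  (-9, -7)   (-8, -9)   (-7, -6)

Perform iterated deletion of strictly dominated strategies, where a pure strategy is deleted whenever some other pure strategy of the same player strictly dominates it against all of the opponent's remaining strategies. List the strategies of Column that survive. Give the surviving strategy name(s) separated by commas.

Center

Row B is eliminated: T beats it against every remaining column (Left: -8>-9, Center: 3>-8, Right: -1>-7).
For Column, Center strictly dominates Left on the remaining rows (T: 8>-6, M: 6>2); eliminate Left.
Column's strategy Right is strictly dominated by Center (T: 8>4, M: 6>-3) and is removed.
Row M is eliminated: T beats it against every remaining column (Center: 3>-2).
Among the remaining strategies, none is strictly dominated by another pure strategy of the same player, so the elimination stops.
Surviving strategies — Row: {T}; Column: {Center}.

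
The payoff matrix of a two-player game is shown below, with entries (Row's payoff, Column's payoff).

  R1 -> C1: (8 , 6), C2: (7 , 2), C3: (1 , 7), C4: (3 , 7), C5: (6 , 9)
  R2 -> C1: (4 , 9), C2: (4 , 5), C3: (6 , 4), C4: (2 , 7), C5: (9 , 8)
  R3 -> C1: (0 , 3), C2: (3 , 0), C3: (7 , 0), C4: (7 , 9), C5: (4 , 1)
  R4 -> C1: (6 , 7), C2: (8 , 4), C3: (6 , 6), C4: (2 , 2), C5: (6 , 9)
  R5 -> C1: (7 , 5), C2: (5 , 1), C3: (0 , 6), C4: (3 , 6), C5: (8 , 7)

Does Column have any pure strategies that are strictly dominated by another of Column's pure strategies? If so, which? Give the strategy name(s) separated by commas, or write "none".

C1: no other strategy beats it everywhere (C2 at R1 (6>2); C3 at R2 (9>4); C4 at R2 (9>7); C5 at R2 (9>8)).
C1 strictly dominates C2 — R1: 6>2, R2: 9>5, R3: 3>0, R4: 7>4, R5: 5>1.
C5 strictly dominates C3 — R1: 9>7, R2: 8>4, R3: 1>0, R4: 9>6, R5: 7>6.
C4: no other strategy beats it everywhere (C1 at R1 (7>6); C2 at R1 (7>2); C3 at R1 (7=7); C5 at R3 (9>1)).
Nothing dominates C5: C1 at R1 (9>6); C2 at R1 (9>2); C3 at R1 (9>7); C4 at R1 (9>7).

C2, C3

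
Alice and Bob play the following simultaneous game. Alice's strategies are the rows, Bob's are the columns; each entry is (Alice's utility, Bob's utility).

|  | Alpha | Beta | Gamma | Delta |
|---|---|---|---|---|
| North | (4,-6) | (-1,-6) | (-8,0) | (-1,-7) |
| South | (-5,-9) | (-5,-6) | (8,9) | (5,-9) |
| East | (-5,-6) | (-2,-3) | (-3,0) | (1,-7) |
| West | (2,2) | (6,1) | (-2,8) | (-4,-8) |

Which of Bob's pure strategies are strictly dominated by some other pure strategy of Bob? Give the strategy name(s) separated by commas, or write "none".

Alpha is strictly dominated by Gamma (North: 0>-6, South: 9>-9, East: 0>-6, West: 8>2).
Gamma strictly dominates Beta — North: 0>-6, South: 9>-6, East: 0>-3, West: 8>1.
Gamma: no other strategy beats it everywhere (Alpha at North (0>-6); Beta at North (0>-6); Delta at North (0>-7)).
Beta strictly dominates Delta — North: -6>-7, South: -6>-9, East: -3>-7, West: 1>-8.

Alpha, Beta, Delta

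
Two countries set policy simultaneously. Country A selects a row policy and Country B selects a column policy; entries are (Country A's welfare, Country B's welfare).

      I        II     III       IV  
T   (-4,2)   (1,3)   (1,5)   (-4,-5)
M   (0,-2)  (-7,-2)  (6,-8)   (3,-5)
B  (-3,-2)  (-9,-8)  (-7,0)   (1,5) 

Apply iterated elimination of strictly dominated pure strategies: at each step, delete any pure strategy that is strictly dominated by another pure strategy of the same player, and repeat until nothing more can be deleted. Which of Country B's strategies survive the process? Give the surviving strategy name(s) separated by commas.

Row B is eliminated: M beats it against every remaining column (I: 0>-3, II: -7>-9, III: 6>-7, IV: 3>1).
Column IV is eliminated: I beats it against every remaining row (T: 2>-5, M: -2>-5).
Among the remaining strategies, none is strictly dominated by another pure strategy of the same player, so the elimination stops.
Surviving strategies — Country A: {T, M}; Country B: {I, II, III}.

I, II, III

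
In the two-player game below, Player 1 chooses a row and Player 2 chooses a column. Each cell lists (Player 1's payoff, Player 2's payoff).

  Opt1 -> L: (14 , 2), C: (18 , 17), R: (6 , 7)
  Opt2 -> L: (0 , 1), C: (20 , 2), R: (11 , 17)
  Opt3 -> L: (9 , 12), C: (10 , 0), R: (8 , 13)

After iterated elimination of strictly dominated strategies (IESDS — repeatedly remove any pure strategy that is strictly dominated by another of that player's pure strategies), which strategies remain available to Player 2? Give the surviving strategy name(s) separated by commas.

Column L is eliminated: R beats it against every remaining row (Opt1: 7>2, Opt2: 17>1, Opt3: 13>12).
Player 1's strategy Opt1 is strictly dominated by Opt2 (C: 20>18, R: 11>6) and is removed.
Row Opt3 is eliminated: Opt2 beats it against every remaining column (C: 20>10, R: 11>8).
Player 2's strategy C is strictly dominated by R (Opt2: 17>2) and is removed.
Among the remaining strategies, none is strictly dominated by another pure strategy of the same player, so the elimination stops.
Surviving strategies — Player 1: {Opt2}; Player 2: {R}.

R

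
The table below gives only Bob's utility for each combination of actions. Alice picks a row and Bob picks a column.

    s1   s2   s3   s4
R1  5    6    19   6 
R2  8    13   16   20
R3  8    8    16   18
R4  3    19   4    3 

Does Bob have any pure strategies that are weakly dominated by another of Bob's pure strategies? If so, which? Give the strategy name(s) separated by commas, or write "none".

s1 is weakly dominated by s2 (R1: 6>5, R2: 13>8, R3: 8=8, R4: 19>3).
s2 is not dominated — it holds its own against s1 at R1 (6>5); s3 at R4 (19>4); s4 at R4 (19>3).
Nothing dominates s3: s1 at R1 (19>5); s2 at R1 (19>6); s4 at R1 (19>6).
s4 is not dominated — it holds its own against s1 at R1 (6>5); s2 at R2 (20>13); s3 at R2 (20>16).

s1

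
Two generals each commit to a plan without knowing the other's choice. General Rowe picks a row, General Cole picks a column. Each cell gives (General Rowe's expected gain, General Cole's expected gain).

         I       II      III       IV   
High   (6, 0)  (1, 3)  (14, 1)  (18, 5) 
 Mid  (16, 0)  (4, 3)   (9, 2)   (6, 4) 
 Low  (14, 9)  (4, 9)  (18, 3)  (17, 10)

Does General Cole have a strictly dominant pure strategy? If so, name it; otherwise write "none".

IV

IV vs I: High: 5>0, Mid: 4>0, Low: 10>9.
IV vs II: High: 5>3, Mid: 4>3, Low: 10>9.
IV vs III: High: 5>1, Mid: 4>2, Low: 10>3.
IV strictly beats every other strategy against every opponent action, so it is strictly dominant.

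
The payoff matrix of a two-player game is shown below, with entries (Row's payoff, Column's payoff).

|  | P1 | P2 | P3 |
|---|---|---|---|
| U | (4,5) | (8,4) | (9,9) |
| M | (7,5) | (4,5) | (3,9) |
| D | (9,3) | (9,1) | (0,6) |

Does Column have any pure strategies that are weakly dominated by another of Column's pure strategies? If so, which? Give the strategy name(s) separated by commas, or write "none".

P3 weakly dominates P1 — U: 9>5, M: 9>5, D: 6>3.
P2 is weakly dominated by P1 (U: 5>4, M: 5=5, D: 3>1).
P3 is not dominated — it holds its own against P1 at U (9>5); P2 at U (9>4).

P1, P2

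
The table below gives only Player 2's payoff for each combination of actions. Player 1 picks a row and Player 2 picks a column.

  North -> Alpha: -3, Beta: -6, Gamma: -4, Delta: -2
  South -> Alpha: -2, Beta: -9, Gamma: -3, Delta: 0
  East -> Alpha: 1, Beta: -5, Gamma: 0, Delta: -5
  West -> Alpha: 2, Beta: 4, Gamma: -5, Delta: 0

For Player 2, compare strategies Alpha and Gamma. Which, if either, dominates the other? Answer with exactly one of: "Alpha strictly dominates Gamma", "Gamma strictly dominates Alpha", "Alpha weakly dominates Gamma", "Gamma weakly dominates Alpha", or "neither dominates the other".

Alpha's payoffs vs Gamma's, by Player 1's action — North: -3>-4, South: -2>-3, East: 1>0, West: 2>-5.
Every comparison favours Alpha, so Alpha strictly dominates Gamma.

Alpha strictly dominates Gamma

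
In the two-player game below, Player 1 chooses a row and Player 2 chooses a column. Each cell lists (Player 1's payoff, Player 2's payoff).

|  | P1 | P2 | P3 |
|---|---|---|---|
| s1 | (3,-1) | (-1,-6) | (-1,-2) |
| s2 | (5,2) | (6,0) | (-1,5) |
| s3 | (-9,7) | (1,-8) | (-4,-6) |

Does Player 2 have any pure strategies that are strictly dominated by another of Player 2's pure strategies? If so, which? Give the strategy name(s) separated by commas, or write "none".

P2

P1 is not dominated — it holds its own against P2 at s1 (-1>-6); P3 at s1 (-1>-2).
P2 is strictly dominated by P1 (s1: -1>-6, s2: 2>0, s3: 7>-8).
Nothing dominates P3: P1 at s2 (5>2); P2 at s1 (-2>-6).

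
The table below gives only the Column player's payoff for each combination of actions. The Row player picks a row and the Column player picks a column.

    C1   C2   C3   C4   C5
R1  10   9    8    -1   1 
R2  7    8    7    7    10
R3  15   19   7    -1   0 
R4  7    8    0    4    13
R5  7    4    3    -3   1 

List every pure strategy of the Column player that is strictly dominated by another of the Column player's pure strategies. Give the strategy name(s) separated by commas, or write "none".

C3, C4

Nothing dominates C1: C2 at R1 (10>9); C3 at R1 (10>8); C4 at R1 (10>-1); C5 at R1 (10>1).
C2 is not dominated — it holds its own against C1 at R2 (8>7); C3 at R1 (9>8); C4 at R1 (9>-1); C5 at R1 (9>1).
C3 is strictly dominated by C2 (R1: 9>8, R2: 8>7, R3: 19>7, R4: 8>0, R5: 4>3).
C4: dominated, since C2 does at least as well everywhere (R1: 9>-1, R2: 8>7, R3: 19>-1, R4: 8>4, R5: 4>-3).
C5 is not dominated — it holds its own against C1 at R2 (10>7); C2 at R2 (10>8); C3 at R2 (10>7); C4 at R1 (1>-1).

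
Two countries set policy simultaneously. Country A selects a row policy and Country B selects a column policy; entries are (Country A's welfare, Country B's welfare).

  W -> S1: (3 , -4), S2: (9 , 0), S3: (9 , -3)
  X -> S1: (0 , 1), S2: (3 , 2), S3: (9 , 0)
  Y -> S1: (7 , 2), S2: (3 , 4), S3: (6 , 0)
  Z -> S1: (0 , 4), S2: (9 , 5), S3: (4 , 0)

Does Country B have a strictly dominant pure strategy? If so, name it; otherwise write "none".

S2 vs S1: W: 0>-4, X: 2>1, Y: 4>2, Z: 5>4.
S2 vs S3: W: 0>-3, X: 2>0, Y: 4>0, Z: 5>0.
S2 strictly beats every other strategy against every opponent action, so it is strictly dominant.

S2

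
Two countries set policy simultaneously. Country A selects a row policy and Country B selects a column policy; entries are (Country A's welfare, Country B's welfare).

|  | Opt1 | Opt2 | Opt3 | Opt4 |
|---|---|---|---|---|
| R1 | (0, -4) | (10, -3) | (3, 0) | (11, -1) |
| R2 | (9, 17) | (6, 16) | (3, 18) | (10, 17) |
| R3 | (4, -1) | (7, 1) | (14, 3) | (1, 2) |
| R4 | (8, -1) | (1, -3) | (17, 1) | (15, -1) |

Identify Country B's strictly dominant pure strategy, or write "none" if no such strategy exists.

Opt3

Opt3 vs Opt1: R1: 0>-4, R2: 18>17, R3: 3>-1, R4: 1>-1.
Opt3 vs Opt2: R1: 0>-3, R2: 18>16, R3: 3>1, R4: 1>-3.
Opt3 vs Opt4: R1: 0>-1, R2: 18>17, R3: 3>2, R4: 1>-1.
Opt3 strictly beats every other strategy against every opponent action, so it is strictly dominant.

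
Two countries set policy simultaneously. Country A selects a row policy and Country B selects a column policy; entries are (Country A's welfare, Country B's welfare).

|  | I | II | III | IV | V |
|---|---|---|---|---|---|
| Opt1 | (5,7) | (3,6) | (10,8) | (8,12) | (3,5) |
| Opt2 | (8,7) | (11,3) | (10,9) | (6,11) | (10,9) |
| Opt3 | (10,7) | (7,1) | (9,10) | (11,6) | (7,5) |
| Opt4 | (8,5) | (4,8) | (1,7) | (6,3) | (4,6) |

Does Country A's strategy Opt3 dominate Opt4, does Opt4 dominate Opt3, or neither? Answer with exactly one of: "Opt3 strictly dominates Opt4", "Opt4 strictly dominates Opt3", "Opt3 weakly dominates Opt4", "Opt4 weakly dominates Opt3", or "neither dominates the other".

Opt3's payoffs vs Opt4's, by Country B's action — I: 10>8, II: 7>4, III: 9>1, IV: 11>6, V: 7>4.
Opt3 gives a strictly higher payoff against each opponent action, so Opt3 strictly dominates Opt4.

Opt3 strictly dominates Opt4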